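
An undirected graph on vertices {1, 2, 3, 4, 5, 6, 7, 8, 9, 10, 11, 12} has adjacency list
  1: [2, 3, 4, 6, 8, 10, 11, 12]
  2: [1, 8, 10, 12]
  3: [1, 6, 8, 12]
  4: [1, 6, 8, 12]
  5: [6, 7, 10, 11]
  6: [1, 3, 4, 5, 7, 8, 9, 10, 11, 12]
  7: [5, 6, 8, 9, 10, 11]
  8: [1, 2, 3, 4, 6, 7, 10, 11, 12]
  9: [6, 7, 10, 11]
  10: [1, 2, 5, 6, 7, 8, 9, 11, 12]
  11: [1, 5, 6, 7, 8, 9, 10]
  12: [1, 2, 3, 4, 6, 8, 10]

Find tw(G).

A width-4 tree decomposition is:
Bags: B1 = {6, 7, 9, 10, 11}  B2 = {6, 7, 8, 10, 11}  B3 = {5, 6, 7, 10, 11}  B4 = {1, 6, 8, 10, 11}  B5 = {1, 6, 8, 10, 12}  B6 = {1, 2, 8, 10, 12}  B7 = {1, 3, 6, 8, 12}  B8 = {1, 4, 6, 8, 12}
Tree: B1–B2, B2–B3, B2–B4, B4–B5, B5–B6, B5–B7, B7–B8
Every bag has size at most 5, so the width is 5 − 1 = 4 and tw(G) ≤ 4. On the other hand G contains the 5-clique {1, 2, 8, 10, 12}. A clique must lie in a single bag of any decomposition, so no decomposition can have width below 4. The upper and lower bounds meet at 4, so that is the treewidth.

4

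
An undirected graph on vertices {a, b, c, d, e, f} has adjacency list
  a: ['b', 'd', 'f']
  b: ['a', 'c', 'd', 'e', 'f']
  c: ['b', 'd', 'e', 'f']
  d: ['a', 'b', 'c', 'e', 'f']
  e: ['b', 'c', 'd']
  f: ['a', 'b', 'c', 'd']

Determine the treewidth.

3

A width-3 tree decomposition is:
Bags: B1 = {b, c, d, e}  B2 = {b, c, d, f}  B3 = {a, b, d, f}
Tree: B1–B2, B2–B3
The largest bag has 4 vertices, giving width 3; this decomposition certifies tw(G) ≤ 3. On the other hand G contains the 4-clique {b, c, d, e}. A clique must lie in a single bag of any decomposition, so no decomposition can have width below 3. Combining the bounds, tw(G) = 3.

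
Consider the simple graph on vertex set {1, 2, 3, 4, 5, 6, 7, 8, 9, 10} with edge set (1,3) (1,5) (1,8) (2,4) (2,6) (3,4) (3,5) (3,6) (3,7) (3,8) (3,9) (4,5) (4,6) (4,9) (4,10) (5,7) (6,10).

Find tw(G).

A width-2 tree decomposition is:
Bags: B1 = {3, 5, 7}  B2 = {3, 4, 5}  B3 = {3, 4, 6}  B4 = {1, 3, 5}  B5 = {3, 4, 9}  B6 = {4, 6, 10}  B7 = {1, 3, 8}  B8 = {2, 4, 6}
Tree: B1–B2, B2–B3, B1–B4, B2–B5, B3–B6, B4–B7, B3–B8
The largest bag has 3 vertices, giving width 2; this decomposition certifies tw(G) ≤ 2. On the other hand G contains the 3-clique {4, 6, 10}. A clique must lie in a single bag of any decomposition, so no decomposition can have width below 2. The upper and lower bounds meet at 2, so that is the treewidth.

2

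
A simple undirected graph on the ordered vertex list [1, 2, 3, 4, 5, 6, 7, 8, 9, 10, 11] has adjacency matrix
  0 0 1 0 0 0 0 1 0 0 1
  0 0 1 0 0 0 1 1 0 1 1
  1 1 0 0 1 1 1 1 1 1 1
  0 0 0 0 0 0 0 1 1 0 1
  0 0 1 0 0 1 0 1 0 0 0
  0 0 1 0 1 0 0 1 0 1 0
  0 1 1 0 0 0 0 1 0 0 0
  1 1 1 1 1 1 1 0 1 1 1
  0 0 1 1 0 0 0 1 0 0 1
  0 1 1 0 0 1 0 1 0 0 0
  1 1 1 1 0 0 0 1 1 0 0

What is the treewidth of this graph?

3

A width-3 tree decomposition is:
Bags: B1 = {4, 8, 9, 11}  B2 = {3, 8, 9, 11}  B3 = {2, 3, 8, 11}  B4 = {1, 3, 8, 11}  B5 = {2, 3, 8, 10}  B6 = {3, 6, 8, 10}  B7 = {3, 5, 6, 8}  B8 = {2, 3, 7, 8}
Tree: B1–B2, B2–B3, B3–B4, B3–B5, B5–B6, B6–B7, B3–B8
Each bag holds 4 vertices, so the decomposition has width 3, which upper-bounds the treewidth. Conversely, {1, 3, 8, 11} is a clique of size 4, and the vertices of any clique must share a bag in every tree decomposition; so some bag has ≥ 4 vertices and tw(G) ≥ 3. Combining the bounds, tw(G) = 3.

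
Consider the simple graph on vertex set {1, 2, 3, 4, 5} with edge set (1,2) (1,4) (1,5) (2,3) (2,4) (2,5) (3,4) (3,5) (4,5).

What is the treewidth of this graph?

A width-3 tree decomposition is:
Bags: B1 = {1, 2, 4, 5}  B2 = {2, 3, 4, 5}
Tree: B1–B2
Each bag holds 4 vertices, so the decomposition has width 3, which upper-bounds the treewidth. For the lower bound, the 4 vertices {1, 2, 4, 5} are pairwise adjacent, and any tree decomposition puts a clique entirely inside one bag — forcing width ≥ 3. Therefore the treewidth is 3.

3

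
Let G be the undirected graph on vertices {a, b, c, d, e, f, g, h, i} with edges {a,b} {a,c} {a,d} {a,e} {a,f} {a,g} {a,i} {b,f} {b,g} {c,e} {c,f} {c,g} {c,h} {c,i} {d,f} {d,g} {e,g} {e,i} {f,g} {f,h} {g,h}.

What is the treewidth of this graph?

A width-3 tree decomposition is:
Bags: B1 = {a, c, f, g}  B2 = {a, c, e, g}  B3 = {a, b, f, g}  B4 = {a, c, e, i}  B5 = {a, d, f, g}  B6 = {c, f, g, h}
Tree: B1–B2, B1–B3, B2–B4, B3–B5, B1–B6
The largest bag has 4 vertices, giving width 3; this decomposition certifies tw(G) ≤ 3. On the other hand G contains the 4-clique {a, c, e, g}. A clique must lie in a single bag of any decomposition, so no decomposition can have width below 3. The upper and lower bounds meet at 3, so that is the treewidth.

3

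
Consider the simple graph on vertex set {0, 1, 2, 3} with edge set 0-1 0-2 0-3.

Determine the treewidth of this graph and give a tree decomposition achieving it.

Every bag has size at most 2, so the width is 2 − 1 = 1 and tw(G) ≤ 1. Since G has at least one edge (e.g. 1–0), it is not an edgeless graph, so tw(G) ≥ 1. The upper and lower bounds meet at 1, so that is the treewidth.

Treewidth 1.
One optimal decomposition is:
Bags: B1 = {0, 1}  B2 = {0, 2}  B3 = {0, 3}
Tree: B1–B2, B1–B3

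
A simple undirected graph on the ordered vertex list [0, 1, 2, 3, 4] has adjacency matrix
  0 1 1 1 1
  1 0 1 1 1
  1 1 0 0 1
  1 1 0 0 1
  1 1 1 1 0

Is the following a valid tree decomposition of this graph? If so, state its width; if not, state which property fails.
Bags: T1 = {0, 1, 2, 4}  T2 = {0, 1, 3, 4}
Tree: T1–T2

Vertex coverage: the bags together contain {0, 1, 2, 3, 4}, the full vertex set. Edge coverage: each edge of G has both endpoints in at least one bag. Running intersection: for every vertex, the bags containing it form a connected subtree. All three properties hold, so this is a valid tree decomposition of width max|bag| − 1 = 3, and hence tw(G) ≤ 3.

Yes; width 3.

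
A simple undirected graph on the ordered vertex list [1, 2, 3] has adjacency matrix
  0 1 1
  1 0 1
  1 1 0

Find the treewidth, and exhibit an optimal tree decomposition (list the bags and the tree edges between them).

Treewidth 2.
One such decomposition:
Bags: B1 = {1, 2, 3}
Tree: (single bag)

With just one bag of size 3, the width is 3 − 1 = 2, so tw(G) ≤ 2. Conversely, {1, 2, 3} is a clique of size 3, and the vertices of any clique must share a bag in every tree decomposition; so some bag has ≥ 3 vertices and tw(G) ≥ 2. Therefore the treewidth is 2.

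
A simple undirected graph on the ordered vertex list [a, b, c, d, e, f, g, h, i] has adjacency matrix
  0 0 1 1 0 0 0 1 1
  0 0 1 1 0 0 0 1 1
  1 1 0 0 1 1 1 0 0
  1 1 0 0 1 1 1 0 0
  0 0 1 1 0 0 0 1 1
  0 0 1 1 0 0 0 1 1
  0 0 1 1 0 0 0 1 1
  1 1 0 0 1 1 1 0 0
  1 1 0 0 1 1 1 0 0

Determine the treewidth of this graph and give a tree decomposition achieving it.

Each bag holds 5 vertices, so the decomposition has width 4, which upper-bounds the treewidth. For the lower bound: the 5 vertex sets {c,g}, {b,i}, {d,e}, {h}, {f} are disjoint, each induces a connected subgraph, and every pair is joined by at least one edge of G. Contracting each set to a single vertex therefore yields K_{5} as a minor, and since treewidth is minor-monotone, tw(G) ≥ tw(K_{5}) = 4. The upper and lower bounds meet at 4, so that is the treewidth.

Treewidth 4.
One such decomposition:
Bags: B1 = {c, d, g, h, i}  B2 = {b, c, d, h, i}  B3 = {c, d, e, h, i}  B4 = {c, d, f, h, i}  B5 = {a, c, d, h, i}
Tree: B1–B2, B2–B3, B3–B4, B4–B5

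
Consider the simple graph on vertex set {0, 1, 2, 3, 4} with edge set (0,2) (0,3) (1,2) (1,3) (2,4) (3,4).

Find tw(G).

2

A width-2 tree decomposition is:
Bags: B1 = {0, 2, 3}  B2 = {2, 3, 4}  B3 = {1, 2, 3}
Tree: B1–B2, B2–B3
Every bag has size at most 3, so the width is 3 − 1 = 2 and tw(G) ≤ 2. For the lower bound, G contains the cycle 0–3–4–2–0, so G is not a forest; only forests have treewidth ≤ 1, hence tw(G) ≥ 2. Combining the bounds, tw(G) = 2.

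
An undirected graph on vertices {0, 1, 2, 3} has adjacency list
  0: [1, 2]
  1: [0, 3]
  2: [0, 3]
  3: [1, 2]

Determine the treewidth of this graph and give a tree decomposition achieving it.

Treewidth 2.
One such decomposition:
Bags: B1 = {0, 1, 2}  B2 = {1, 2, 3}
Tree: B1–B2

Every bag has size at most 3, so the width is 3 − 1 = 2 and tw(G) ≤ 2. The edges 1–0–2–3–1 form a cycle, so G is not a tree and its treewidth is at least 2. Therefore the treewidth is 2.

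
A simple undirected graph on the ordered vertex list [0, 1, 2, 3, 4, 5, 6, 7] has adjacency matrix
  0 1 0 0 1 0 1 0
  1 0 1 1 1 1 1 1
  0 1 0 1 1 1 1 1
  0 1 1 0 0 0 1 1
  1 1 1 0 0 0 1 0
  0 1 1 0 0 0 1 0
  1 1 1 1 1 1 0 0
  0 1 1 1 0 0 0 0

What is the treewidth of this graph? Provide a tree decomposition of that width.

Treewidth 3.
One such decomposition:
Bags: B1 = {1, 2, 4, 6}  B2 = {1, 2, 3, 6}  B3 = {1, 2, 5, 6}  B4 = {0, 1, 4, 6}  B5 = {1, 2, 3, 7}
Tree: B1–B2, B1–B3, B1–B4, B2–B5

The largest bag has 4 vertices, giving width 3; this decomposition certifies tw(G) ≤ 3. For the lower bound, the 4 vertices {0, 1, 4, 6} are pairwise adjacent, and any tree decomposition puts a clique entirely inside one bag — forcing width ≥ 3. The upper and lower bounds meet at 3, so that is the treewidth.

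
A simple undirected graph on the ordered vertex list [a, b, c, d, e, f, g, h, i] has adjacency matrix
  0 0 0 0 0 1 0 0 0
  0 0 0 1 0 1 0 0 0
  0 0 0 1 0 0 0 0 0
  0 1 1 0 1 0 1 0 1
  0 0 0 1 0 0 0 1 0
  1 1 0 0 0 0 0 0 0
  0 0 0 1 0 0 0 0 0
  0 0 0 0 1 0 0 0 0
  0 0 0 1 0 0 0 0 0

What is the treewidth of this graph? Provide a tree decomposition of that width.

Treewidth 1.
One optimal decomposition is:
Bags: B1 = {b, f}  B2 = {b, d}  B3 = {c, d}  B4 = {d, e}  B5 = {a, f}  B6 = {d, i}  B7 = {d, g}  B8 = {e, h}
Tree: B1–B2, B2–B3, B3–B4, B1–B5, B4–B6, B3–B7, B4–B8

Each bag holds 2 vertices, so the decomposition has width 1, which upper-bounds the treewidth. G has an edge, so its treewidth is at least 1. Combining the bounds, tw(G) = 1.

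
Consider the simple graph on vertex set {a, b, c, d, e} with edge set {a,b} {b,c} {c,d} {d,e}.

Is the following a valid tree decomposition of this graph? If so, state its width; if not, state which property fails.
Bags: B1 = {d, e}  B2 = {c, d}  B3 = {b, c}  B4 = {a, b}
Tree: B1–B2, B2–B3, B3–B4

Yes; width 1.

Vertex coverage: the bags together contain {a, b, c, d, e}, the full vertex set. Edge coverage: each edge of G has both endpoints in at least one bag. Running intersection: for every vertex, the bags containing it form a connected subtree. All three properties hold, so this is a valid tree decomposition of width max|bag| − 1 = 1, and hence tw(G) ≤ 1.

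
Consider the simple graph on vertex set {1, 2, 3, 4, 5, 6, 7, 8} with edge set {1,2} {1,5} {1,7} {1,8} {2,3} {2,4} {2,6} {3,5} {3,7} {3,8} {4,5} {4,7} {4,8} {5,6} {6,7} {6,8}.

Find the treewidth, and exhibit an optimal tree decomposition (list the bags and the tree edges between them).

Every bag has size at most 5, so the width is 5 − 1 = 4 and tw(G) ≤ 4. For the lower bound: the 5 vertex sets {1,7}, {3,5}, {4,8}, {6}, {2} are disjoint, each induces a connected subgraph, and every pair is joined by at least one edge of G. Contracting each set to a single vertex therefore yields K_{5} as a minor, and since treewidth is minor-monotone, tw(G) ≥ tw(K_{5}) = 4. The upper and lower bounds meet at 4, so that is the treewidth.

Treewidth 4.
One such decomposition:
Bags: B1 = {1, 3, 4, 6, 7}  B2 = {1, 3, 4, 5, 6}  B3 = {1, 3, 4, 6, 8}  B4 = {1, 2, 3, 4, 6}
Tree: B1–B2, B2–B3, B3–B4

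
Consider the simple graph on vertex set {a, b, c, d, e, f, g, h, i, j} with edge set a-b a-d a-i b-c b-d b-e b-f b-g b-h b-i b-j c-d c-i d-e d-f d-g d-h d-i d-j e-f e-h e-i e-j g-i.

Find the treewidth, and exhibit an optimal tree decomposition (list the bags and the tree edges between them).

Treewidth 3.
One optimal decomposition is:
Bags: B1 = {b, d, e, j}  B2 = {b, d, e, f}  B3 = {b, d, e, i}  B4 = {b, d, e, h}  B5 = {b, d, g, i}  B6 = {a, b, d, i}  B7 = {b, c, d, i}
Tree: B1–B2, B2–B3, B3–B4, B3–B5, B3–B6, B3–B7

Each bag holds 4 vertices, so the decomposition has width 3, which upper-bounds the treewidth. Conversely, {b, d, e, j} is a clique of size 4, and the vertices of any clique must share a bag in every tree decomposition; so some bag has ≥ 4 vertices and tw(G) ≥ 3. Therefore the treewidth is 3.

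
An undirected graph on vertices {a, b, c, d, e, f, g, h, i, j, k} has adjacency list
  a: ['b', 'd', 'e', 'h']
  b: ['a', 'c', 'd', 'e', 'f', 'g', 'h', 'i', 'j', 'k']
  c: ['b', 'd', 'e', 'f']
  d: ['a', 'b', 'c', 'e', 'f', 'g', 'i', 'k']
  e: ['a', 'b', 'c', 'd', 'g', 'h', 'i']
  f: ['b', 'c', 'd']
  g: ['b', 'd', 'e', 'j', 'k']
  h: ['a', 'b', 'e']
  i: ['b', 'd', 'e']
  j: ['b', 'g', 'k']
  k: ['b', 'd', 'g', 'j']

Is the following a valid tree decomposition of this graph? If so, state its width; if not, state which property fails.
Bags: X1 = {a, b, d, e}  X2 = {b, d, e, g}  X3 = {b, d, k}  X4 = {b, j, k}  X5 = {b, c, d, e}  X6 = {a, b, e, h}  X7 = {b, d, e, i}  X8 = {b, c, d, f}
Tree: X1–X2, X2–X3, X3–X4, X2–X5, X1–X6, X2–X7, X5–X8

A tree decomposition must satisfy three properties: every vertex lies in some bag; for every edge, both endpoints lie together in some bag; and for every vertex, the bags containing it form a connected subtree. Here edge (g,k) lies in no bag, so the decomposition is invalid.

No — edge (g,k) lies in no bag.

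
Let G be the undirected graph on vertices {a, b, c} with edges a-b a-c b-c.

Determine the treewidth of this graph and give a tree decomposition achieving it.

With just one bag of size 3, the width is 3 − 1 = 2, so tw(G) ≤ 2. For the lower bound, the 3 vertices {a, b, c} are pairwise adjacent, and any tree decomposition puts a clique entirely inside one bag — forcing width ≥ 2. The upper and lower bounds meet at 2, so that is the treewidth.

Treewidth 2.
Bags: B1 = {a, b, c}
Tree: (single bag)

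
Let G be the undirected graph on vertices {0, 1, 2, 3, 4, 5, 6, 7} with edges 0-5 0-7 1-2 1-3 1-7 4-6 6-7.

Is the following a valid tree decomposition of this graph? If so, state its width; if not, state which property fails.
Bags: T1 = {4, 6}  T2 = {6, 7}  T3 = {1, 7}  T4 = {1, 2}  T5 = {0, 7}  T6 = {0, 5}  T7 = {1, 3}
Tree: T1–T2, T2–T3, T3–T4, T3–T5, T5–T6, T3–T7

Every vertex of G appears in some bag (union = {0, 1, 2, 3, 4, 5, 6, 7}); every edge is covered by a bag; and for each vertex v the set of bags containing v is connected in the bag tree. The decomposition is therefore valid. The largest bag has 2 vertices, so the width is 1.

Yes; width 1.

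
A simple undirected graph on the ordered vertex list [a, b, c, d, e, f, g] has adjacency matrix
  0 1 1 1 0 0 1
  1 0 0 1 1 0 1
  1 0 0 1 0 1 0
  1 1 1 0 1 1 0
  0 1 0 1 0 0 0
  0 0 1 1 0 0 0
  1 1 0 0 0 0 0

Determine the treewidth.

2

A width-2 tree decomposition is:
Bags: B1 = {a, b, d}  B2 = {a, b, g}  B3 = {a, c, d}  B4 = {b, d, e}  B5 = {c, d, f}
Tree: B1–B2, B1–B3, B1–B4, B3–B5
Every bag has size at most 3, so the width is 3 − 1 = 2 and tw(G) ≤ 2. For the lower bound, the 3 vertices {c, d, f} are pairwise adjacent, and any tree decomposition puts a clique entirely inside one bag — forcing width ≥ 2. Hence tw(G) = 2 exactly.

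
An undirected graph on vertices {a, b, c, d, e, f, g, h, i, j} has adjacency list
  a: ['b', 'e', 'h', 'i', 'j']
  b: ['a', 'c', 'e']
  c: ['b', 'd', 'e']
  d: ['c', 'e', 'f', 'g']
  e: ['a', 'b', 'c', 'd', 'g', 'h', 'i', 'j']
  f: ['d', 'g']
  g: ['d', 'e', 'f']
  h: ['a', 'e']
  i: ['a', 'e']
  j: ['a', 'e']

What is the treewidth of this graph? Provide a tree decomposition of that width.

Treewidth 2.
One such decomposition:
Bags: B1 = {a, e, h}  B2 = {a, b, e}  B3 = {b, c, e}  B4 = {c, d, e}  B5 = {d, e, g}  B6 = {a, e, i}  B7 = {d, f, g}  B8 = {a, e, j}
Tree: B1–B2, B2–B3, B3–B4, B4–B5, B2–B6, B5–B7, B2–B8

The largest bag has 3 vertices, giving width 2; this decomposition certifies tw(G) ≤ 2. For the lower bound, the 3 vertices {d, e, g} are pairwise adjacent, and any tree decomposition puts a clique entirely inside one bag — forcing width ≥ 2. The upper and lower bounds meet at 2, so that is the treewidth.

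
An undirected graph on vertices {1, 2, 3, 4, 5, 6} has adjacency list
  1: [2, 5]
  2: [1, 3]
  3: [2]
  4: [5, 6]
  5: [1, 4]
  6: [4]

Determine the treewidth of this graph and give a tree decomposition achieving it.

Each bag holds 2 vertices, so the decomposition has width 1, which upper-bounds the treewidth. G has an edge, so its treewidth is at least 1. Combining the bounds, tw(G) = 1.

Treewidth 1.
One optimal decomposition is:
Bags: B1 = {4, 6}  B2 = {4, 5}  B3 = {1, 5}  B4 = {1, 2}  B5 = {2, 3}
Tree: B1–B2, B2–B3, B3–B4, B4–B5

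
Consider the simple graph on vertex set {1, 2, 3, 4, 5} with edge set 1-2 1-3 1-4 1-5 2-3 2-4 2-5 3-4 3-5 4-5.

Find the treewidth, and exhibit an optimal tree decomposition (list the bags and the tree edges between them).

With just one bag of size 5, the width is 5 − 1 = 4, so tw(G) ≤ 4. Conversely, {1, 2, 3, 4, 5} is a clique of size 5, and the vertices of any clique must share a bag in every tree decomposition; so some bag has ≥ 5 vertices and tw(G) ≥ 4. Combining the bounds, tw(G) = 4.

Treewidth 4.
Bags: B1 = {1, 2, 3, 4, 5}
Tree: (single bag)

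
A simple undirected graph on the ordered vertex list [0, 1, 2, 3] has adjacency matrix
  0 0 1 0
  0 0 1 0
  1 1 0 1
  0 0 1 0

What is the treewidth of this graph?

A width-1 tree decomposition is:
Bags: B1 = {1, 2}  B2 = {0, 2}  B3 = {2, 3}
Tree: B1–B2, B1–B3
Each bag holds 2 vertices, so the decomposition has width 1, which upper-bounds the treewidth. G has an edge, so its treewidth is at least 1. The upper and lower bounds meet at 1, so that is the treewidth.

1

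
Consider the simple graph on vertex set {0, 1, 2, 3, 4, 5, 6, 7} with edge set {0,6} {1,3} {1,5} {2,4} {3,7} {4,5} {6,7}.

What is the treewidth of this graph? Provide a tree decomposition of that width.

Treewidth 1.
One optimal decomposition is:
Bags: B1 = {2, 4}  B2 = {4, 5}  B3 = {1, 5}  B4 = {1, 3}  B5 = {3, 7}  B6 = {6, 7}  B7 = {0, 6}
Tree: B1–B2, B2–B3, B3–B4, B4–B5, B5–B6, B6–B7

Every bag has size at most 2, so the width is 2 − 1 = 1 and tw(G) ≤ 1. Since G has at least one edge (e.g. 2–4), it is not an edgeless graph, so tw(G) ≥ 1. Combining the bounds, tw(G) = 1.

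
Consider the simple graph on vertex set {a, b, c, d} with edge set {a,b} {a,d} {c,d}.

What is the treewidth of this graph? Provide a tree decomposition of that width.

Every bag has size at most 2, so the width is 2 − 1 = 1 and tw(G) ≤ 1. G has an edge, so its treewidth is at least 1. Therefore the treewidth is 1.

Treewidth 1.
One such decomposition:
Bags: B1 = {c, d}  B2 = {a, d}  B3 = {a, b}
Tree: B1–B2, B2–B3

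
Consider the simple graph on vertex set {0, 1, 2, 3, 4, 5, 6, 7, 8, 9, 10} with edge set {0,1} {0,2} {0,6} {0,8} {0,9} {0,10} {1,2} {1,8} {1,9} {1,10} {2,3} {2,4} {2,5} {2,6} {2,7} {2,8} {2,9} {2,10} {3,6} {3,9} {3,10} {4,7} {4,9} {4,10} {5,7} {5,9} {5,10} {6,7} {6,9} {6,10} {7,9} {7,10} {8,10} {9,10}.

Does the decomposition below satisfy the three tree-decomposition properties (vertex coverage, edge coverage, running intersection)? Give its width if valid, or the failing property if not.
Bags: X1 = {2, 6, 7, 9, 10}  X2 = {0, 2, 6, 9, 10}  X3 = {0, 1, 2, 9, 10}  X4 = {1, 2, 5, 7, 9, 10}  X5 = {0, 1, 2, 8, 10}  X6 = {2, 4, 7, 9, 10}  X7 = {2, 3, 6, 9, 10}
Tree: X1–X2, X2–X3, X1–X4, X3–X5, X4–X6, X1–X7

A tree decomposition must satisfy three properties: every vertex lies in some bag; for every edge, both endpoints lie together in some bag; and for every vertex, the bags containing it form a connected subtree. Here bags containing vertex 1 are not connected in the tree, so the decomposition is invalid.

No — bags containing vertex 1 are not connected in the tree.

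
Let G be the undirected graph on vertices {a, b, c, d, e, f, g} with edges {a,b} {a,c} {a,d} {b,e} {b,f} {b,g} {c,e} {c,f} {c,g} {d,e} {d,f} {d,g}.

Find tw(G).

A width-3 tree decomposition is:
Bags: B1 = {b, c, d, e}  B2 = {a, b, c, d}  B3 = {b, c, d, f}  B4 = {b, c, d, g}
Tree: B1–B2, B2–B3, B3–B4
The largest bag has 4 vertices, giving width 3; this decomposition certifies tw(G) ≤ 3. For the lower bound: the 4 vertex sets {d,e}, {a,b}, {c}, {f} are disjoint, each induces a connected subgraph, and every pair is joined by at least one edge of G. Contracting each set to a single vertex therefore yields K_{4} as a minor, and since treewidth is minor-monotone, tw(G) ≥ tw(K_{4}) = 3. The upper and lower bounds meet at 3, so that is the treewidth.

3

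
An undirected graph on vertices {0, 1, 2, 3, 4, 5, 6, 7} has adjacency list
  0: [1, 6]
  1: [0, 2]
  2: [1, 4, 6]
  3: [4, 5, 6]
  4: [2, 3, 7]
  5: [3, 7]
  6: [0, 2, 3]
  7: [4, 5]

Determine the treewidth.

2

A width-2 tree decomposition is:
Bags: B1 = {0, 1, 6}  B2 = {1, 2, 6}  B3 = {2, 3, 6}  B4 = {2, 3, 4}  B5 = {3, 4, 5}  B6 = {4, 5, 7}
Tree: B1–B2, B2–B3, B3–B4, B4–B5, B5–B6
The largest bag has 3 vertices, giving width 2; this decomposition certifies tw(G) ≤ 2. For the lower bound, G contains the cycle 0–1–2–6–0, so G is not a forest; only forests have treewidth ≤ 1, hence tw(G) ≥ 2. Combining the bounds, tw(G) = 2.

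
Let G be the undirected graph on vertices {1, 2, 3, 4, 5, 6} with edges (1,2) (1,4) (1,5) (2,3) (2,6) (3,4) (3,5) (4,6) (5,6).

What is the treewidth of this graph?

3

A width-3 tree decomposition is:
Bags: B1 = {1, 3, 5, 6}  B2 = {1, 3, 4, 6}  B3 = {1, 2, 3, 6}
Tree: B1–B2, B2–B3
Every bag has size at most 4, so the width is 4 − 1 = 3 and tw(G) ≤ 3. For the lower bound: the 4 vertex sets {3,5}, {1,4}, {6}, {2} are disjoint, each induces a connected subgraph, and every pair is joined by at least one edge of G. Contracting each set to a single vertex therefore yields K_{4} as a minor, and since treewidth is minor-monotone, tw(G) ≥ tw(K_{4}) = 3. Combining the bounds, tw(G) = 3.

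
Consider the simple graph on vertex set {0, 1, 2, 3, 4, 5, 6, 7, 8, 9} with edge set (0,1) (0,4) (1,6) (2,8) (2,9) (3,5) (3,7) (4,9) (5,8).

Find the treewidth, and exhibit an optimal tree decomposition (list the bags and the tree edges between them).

Every bag has size at most 2, so the width is 2 − 1 = 1 and tw(G) ≤ 1. G has an edge, so its treewidth is at least 1. Therefore the treewidth is 1.

Treewidth 1.
One optimal decomposition is:
Bags: B1 = {3, 7}  B2 = {3, 5}  B3 = {5, 8}  B4 = {2, 8}  B5 = {2, 9}  B6 = {4, 9}  B7 = {0, 4}  B8 = {0, 1}  B9 = {1, 6}
Tree: B1–B2, B2–B3, B3–B4, B4–B5, B5–B6, B6–B7, B7–B8, B8–B9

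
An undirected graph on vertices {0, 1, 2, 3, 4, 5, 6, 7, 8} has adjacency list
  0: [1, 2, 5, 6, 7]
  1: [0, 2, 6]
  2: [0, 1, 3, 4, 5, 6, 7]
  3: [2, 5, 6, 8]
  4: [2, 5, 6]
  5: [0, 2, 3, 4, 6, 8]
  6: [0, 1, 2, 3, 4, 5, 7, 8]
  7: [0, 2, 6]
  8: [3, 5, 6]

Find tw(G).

3

A width-3 tree decomposition is:
Bags: B1 = {0, 2, 5, 6}  B2 = {0, 1, 2, 6}  B3 = {2, 3, 5, 6}  B4 = {2, 4, 5, 6}  B5 = {0, 2, 6, 7}  B6 = {3, 5, 6, 8}
Tree: B1–B2, B1–B3, B1–B4, B1–B5, B3–B6
Each bag holds 4 vertices, so the decomposition has width 3, which upper-bounds the treewidth. On the other hand G contains the 4-clique {3, 5, 6, 8}. A clique must lie in a single bag of any decomposition, so no decomposition can have width below 3. The upper and lower bounds meet at 3, so that is the treewidth.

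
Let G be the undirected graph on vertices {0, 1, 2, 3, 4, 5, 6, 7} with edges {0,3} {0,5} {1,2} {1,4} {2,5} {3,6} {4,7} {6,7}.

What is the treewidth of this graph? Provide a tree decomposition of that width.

Every bag has size at most 3, so the width is 3 − 1 = 2 and tw(G) ≤ 2. The edges 2–5–0–3–6–7–4–1–2 form a cycle, so G is not a tree and its treewidth is at least 2. Therefore the treewidth is 2.

Treewidth 2.
Bags: B1 = {0, 2, 5}  B2 = {0, 2, 3}  B3 = {2, 3, 6}  B4 = {2, 6, 7}  B5 = {2, 4, 7}  B6 = {1, 2, 4}
Tree: B1–B2, B2–B3, B3–B4, B4–B5, B5–B6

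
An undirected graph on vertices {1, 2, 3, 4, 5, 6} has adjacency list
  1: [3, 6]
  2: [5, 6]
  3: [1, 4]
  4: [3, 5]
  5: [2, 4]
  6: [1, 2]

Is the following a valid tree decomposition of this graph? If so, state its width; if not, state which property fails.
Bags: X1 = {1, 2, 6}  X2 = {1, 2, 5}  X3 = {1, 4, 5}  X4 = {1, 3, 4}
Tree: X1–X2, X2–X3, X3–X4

Vertex coverage: the bags together contain {1, 2, 3, 4, 5, 6}, the full vertex set. Edge coverage: each edge of G has both endpoints in at least one bag. Running intersection: for every vertex, the bags containing it form a connected subtree. All three properties hold, so this is a valid tree decomposition of width max|bag| − 1 = 2, and hence tw(G) ≤ 2.

Yes; width 2.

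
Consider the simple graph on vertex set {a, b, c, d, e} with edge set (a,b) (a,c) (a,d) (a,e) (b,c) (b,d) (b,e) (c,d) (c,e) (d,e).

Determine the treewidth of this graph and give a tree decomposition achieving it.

Treewidth 4.
Bags: B1 = {a, b, c, d, e}
Tree: (single bag)

A single bag containing all 5 vertices is trivially a valid decomposition of width 4. Conversely, {a, b, c, d, e} is a clique of size 5, and the vertices of any clique must share a bag in every tree decomposition; so some bag has ≥ 5 vertices and tw(G) ≥ 4. Therefore the treewidth is 4.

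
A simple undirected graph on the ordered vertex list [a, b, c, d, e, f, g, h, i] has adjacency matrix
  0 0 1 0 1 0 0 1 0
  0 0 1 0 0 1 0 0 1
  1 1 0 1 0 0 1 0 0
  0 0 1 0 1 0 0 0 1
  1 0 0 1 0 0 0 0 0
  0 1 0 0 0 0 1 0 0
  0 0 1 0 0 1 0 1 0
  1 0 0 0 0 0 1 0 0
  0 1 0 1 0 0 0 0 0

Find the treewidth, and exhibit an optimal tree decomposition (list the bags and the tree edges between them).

Every bag has size at most 4, so the width is 4 − 1 = 3 and tw(G) ≤ 3. For the lower bound: the 4 vertex sets {f,g,h}, {b}, {c}, {a,d,e,i} are disjoint, each induces a connected subgraph, and every pair is joined by at least one edge of G. Contracting each set to a single vertex therefore yields K_{4} as a minor, and since treewidth is minor-monotone, tw(G) ≥ tw(K_{4}) = 3. The upper and lower bounds meet at 3, so that is the treewidth.

Treewidth 3.
One such decomposition:
Bags: B1 = {b, f, g, h}  B2 = {b, c, g, h}  B3 = {a, b, c, h}  B4 = {a, b, c, i}  B5 = {a, c, d, i}  B6 = {a, d, e, i}
Tree: B1–B2, B2–B3, B3–B4, B4–B5, B5–B6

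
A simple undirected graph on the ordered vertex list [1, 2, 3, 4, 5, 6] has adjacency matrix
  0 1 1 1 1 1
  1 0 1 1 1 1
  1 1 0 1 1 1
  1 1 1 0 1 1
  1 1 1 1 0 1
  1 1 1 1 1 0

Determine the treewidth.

5

A width-5 tree decomposition is:
Bags: B1 = {1, 2, 3, 4, 5, 6}
Tree: (single bag)
A single bag containing all 6 vertices is trivially a valid decomposition of width 5. For the lower bound, the 6 vertices {1, 2, 3, 4, 5, 6} are pairwise adjacent, and any tree decomposition puts a clique entirely inside one bag — forcing width ≥ 5. Combining the bounds, tw(G) = 5.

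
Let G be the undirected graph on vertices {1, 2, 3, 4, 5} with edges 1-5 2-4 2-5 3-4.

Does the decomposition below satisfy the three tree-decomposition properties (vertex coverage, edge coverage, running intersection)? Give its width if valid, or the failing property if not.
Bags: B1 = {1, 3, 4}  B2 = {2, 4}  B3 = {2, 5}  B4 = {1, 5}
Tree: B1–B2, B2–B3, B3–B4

A tree decomposition must satisfy three properties: every vertex lies in some bag; for every edge, both endpoints lie together in some bag; and for every vertex, the bags containing it form a connected subtree. Here bags containing vertex 1 are not connected in the tree, so the decomposition is invalid.

No — bags containing vertex 1 are not connected in the tree.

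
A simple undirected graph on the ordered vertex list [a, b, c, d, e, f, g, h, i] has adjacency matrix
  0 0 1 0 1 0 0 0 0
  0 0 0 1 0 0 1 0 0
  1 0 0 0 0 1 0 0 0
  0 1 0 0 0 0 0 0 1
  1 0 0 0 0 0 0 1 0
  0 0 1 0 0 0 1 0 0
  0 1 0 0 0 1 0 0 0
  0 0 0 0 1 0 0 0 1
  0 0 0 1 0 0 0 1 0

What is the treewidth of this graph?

2

A width-2 tree decomposition is:
Bags: B1 = {a, c, f}  B2 = {a, e, f}  B3 = {e, f, h}  B4 = {f, h, i}  B5 = {d, f, i}  B6 = {b, d, f}  B7 = {b, f, g}
Tree: B1–B2, B2–B3, B3–B4, B4–B5, B5–B6, B6–B7
Every bag has size at most 3, so the width is 3 − 1 = 2 and tw(G) ≤ 2. For the lower bound, G contains the cycle f–c–a–e–h–i–d–b–g–f, so G is not a forest; only forests have treewidth ≤ 1, hence tw(G) ≥ 2. The upper and lower bounds meet at 2, so that is the treewidth.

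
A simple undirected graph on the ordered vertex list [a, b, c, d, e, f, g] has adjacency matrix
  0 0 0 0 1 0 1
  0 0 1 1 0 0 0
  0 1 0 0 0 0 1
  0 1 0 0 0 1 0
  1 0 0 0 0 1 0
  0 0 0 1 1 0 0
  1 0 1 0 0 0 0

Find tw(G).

2

A width-2 tree decomposition is:
Bags: B1 = {a, c, g}  B2 = {a, b, c}  B3 = {a, b, d}  B4 = {a, d, f}  B5 = {a, e, f}
Tree: B1–B2, B2–B3, B3–B4, B4–B5
The largest bag has 3 vertices, giving width 2; this decomposition certifies tw(G) ≤ 2. For the lower bound, G contains the cycle a–g–c–b–d–f–e–a, so G is not a forest; only forests have treewidth ≤ 1, hence tw(G) ≥ 2. Combining the bounds, tw(G) = 2.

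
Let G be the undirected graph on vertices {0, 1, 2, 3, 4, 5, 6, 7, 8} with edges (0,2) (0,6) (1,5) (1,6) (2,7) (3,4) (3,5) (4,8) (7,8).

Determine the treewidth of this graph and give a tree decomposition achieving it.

Treewidth 2.
One optimal decomposition is:
Bags: B1 = {3, 4, 5}  B2 = {4, 5, 8}  B3 = {5, 7, 8}  B4 = {2, 5, 7}  B5 = {0, 2, 5}  B6 = {0, 5, 6}  B7 = {1, 5, 6}
Tree: B1–B2, B2–B3, B3–B4, B4–B5, B5–B6, B6–B7

Each bag holds 3 vertices, so the decomposition has width 2, which upper-bounds the treewidth. The edges 5–3–4–8–7–2–0–6–1–5 form a cycle, so G is not a tree and its treewidth is at least 2. The upper and lower bounds meet at 2, so that is the treewidth.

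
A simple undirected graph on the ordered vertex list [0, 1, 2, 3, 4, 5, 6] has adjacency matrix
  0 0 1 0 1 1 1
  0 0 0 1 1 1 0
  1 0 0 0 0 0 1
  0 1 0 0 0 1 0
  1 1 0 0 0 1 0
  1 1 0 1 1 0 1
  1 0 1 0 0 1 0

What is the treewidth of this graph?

2

A width-2 tree decomposition is:
Bags: B1 = {1, 4, 5}  B2 = {0, 4, 5}  B3 = {0, 5, 6}  B4 = {1, 3, 5}  B5 = {0, 2, 6}
Tree: B1–B2, B2–B3, B1–B4, B3–B5
Every bag has size at most 3, so the width is 3 − 1 = 2 and tw(G) ≤ 2. For the lower bound, the 3 vertices {0, 2, 6} are pairwise adjacent, and any tree decomposition puts a clique entirely inside one bag — forcing width ≥ 2. Therefore the treewidth is 2.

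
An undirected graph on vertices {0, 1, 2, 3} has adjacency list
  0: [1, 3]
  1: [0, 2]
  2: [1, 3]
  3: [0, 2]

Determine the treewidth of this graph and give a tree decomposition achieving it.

Treewidth 2.
One optimal decomposition is:
Bags: B1 = {0, 1, 3}  B2 = {1, 2, 3}
Tree: B1–B2

Every bag has size at most 3, so the width is 3 − 1 = 2 and tw(G) ≤ 2. For the lower bound, G contains the cycle 3–0–1–2–3, so G is not a forest; only forests have treewidth ≤ 1, hence tw(G) ≥ 2. Combining the bounds, tw(G) = 2.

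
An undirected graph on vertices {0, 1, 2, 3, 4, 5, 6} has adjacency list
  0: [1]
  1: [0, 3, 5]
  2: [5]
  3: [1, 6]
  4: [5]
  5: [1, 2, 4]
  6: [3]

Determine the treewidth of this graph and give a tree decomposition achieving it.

Treewidth 1.
One such decomposition:
Bags: B1 = {0, 1}  B2 = {1, 5}  B3 = {2, 5}  B4 = {1, 3}  B5 = {3, 6}  B6 = {4, 5}
Tree: B1–B2, B2–B3, B2–B4, B4–B5, B2–B6

The largest bag has 2 vertices, giving width 1; this decomposition certifies tw(G) ≤ 1. Any graph with an edge has treewidth ≥ 1, and G has the edge 1–0. Therefore the treewidth is 1.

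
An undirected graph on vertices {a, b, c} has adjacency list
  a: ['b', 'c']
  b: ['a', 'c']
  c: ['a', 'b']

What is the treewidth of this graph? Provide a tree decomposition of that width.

A single bag containing all 3 vertices is trivially a valid decomposition of width 2. Conversely, {a, b, c} is a clique of size 3, and the vertices of any clique must share a bag in every tree decomposition; so some bag has ≥ 3 vertices and tw(G) ≥ 2. Hence tw(G) = 2 exactly.

Treewidth 2.
One optimal decomposition is:
Bags: B1 = {a, b, c}
Tree: (single bag)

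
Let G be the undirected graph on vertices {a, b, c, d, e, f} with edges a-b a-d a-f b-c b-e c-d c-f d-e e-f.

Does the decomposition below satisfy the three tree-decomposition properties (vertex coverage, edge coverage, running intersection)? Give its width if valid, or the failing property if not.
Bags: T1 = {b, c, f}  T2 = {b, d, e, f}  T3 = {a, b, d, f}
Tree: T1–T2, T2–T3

No — edge (d,c) lies in no bag.

A tree decomposition must satisfy three properties: every vertex lies in some bag; for every edge, both endpoints lie together in some bag; and for every vertex, the bags containing it form a connected subtree. Here edge (d,c) lies in no bag, so the decomposition is invalid.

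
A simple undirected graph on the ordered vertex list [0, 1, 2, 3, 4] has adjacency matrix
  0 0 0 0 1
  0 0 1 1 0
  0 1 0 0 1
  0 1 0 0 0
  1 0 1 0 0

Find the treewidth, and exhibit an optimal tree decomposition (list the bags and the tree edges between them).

Each bag holds 2 vertices, so the decomposition has width 1, which upper-bounds the treewidth. Any graph with an edge has treewidth ≥ 1, and G has the edge 0–4. Therefore the treewidth is 1.

Treewidth 1.
One such decomposition:
Bags: B1 = {0, 4}  B2 = {2, 4}  B3 = {1, 2}  B4 = {1, 3}
Tree: B1–B2, B2–B3, B3–B4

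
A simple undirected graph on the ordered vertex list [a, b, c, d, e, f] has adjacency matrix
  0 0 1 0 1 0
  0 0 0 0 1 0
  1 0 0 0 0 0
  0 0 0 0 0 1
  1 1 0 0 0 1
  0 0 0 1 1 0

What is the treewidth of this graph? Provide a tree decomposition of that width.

Treewidth 1.
One optimal decomposition is:
Bags: B1 = {b, e}  B2 = {e, f}  B3 = {d, f}  B4 = {a, e}  B5 = {a, c}
Tree: B1–B2, B2–B3, B2–B4, B4–B5

The largest bag has 2 vertices, giving width 1; this decomposition certifies tw(G) ≤ 1. Any graph with an edge has treewidth ≥ 1, and G has the edge e–b. Therefore the treewidth is 1.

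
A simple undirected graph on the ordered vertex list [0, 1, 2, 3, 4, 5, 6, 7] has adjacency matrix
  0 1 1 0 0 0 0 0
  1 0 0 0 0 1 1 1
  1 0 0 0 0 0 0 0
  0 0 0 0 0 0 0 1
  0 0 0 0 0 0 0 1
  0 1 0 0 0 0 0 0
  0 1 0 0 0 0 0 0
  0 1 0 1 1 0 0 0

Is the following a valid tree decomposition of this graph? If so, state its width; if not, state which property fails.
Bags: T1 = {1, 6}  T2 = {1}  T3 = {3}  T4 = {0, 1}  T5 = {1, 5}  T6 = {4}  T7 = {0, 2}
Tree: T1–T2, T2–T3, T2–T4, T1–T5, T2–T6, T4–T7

A tree decomposition must satisfy three properties: every vertex lies in some bag; for every edge, both endpoints lie together in some bag; and for every vertex, the bags containing it form a connected subtree. Here vertex 7 appears in no bag, so the decomposition is invalid.

No — vertex 7 appears in no bag.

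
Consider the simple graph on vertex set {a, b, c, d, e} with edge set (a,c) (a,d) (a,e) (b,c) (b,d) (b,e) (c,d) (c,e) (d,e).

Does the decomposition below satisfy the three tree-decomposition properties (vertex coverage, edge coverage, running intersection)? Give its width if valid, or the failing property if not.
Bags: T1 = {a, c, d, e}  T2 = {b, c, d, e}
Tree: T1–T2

Yes; width 3.

Vertex coverage: the bags together contain {a, b, c, d, e}, the full vertex set. Edge coverage: each edge of G has both endpoints in at least one bag. Running intersection: for every vertex, the bags containing it form a connected subtree. All three properties hold, so this is a valid tree decomposition of width max|bag| − 1 = 3, and hence tw(G) ≤ 3.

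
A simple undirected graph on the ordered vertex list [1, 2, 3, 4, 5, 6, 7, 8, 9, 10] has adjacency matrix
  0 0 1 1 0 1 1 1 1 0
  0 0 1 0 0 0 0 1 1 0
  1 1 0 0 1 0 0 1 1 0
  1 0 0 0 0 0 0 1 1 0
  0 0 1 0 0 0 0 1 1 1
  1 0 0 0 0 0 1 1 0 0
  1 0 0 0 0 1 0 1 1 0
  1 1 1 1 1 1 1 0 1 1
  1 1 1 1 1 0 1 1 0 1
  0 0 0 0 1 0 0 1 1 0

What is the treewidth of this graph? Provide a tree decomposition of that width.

Each bag holds 4 vertices, so the decomposition has width 3, which upper-bounds the treewidth. On the other hand G contains the 4-clique {1, 3, 8, 9}. A clique must lie in a single bag of any decomposition, so no decomposition can have width below 3. Therefore the treewidth is 3.

Treewidth 3.
One optimal decomposition is:
Bags: B1 = {1, 3, 8, 9}  B2 = {1, 7, 8, 9}  B3 = {3, 5, 8, 9}  B4 = {5, 8, 9, 10}  B5 = {2, 3, 8, 9}  B6 = {1, 6, 7, 8}  B7 = {1, 4, 8, 9}
Tree: B1–B2, B1–B3, B3–B4, B1–B5, B2–B6, B1–B7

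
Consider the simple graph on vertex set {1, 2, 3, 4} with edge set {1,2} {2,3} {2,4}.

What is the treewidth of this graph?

A width-1 tree decomposition is:
Bags: B1 = {1, 2}  B2 = {2, 4}  B3 = {2, 3}
Tree: B1–B2, B2–B3
Every bag has size at most 2, so the width is 2 − 1 = 1 and tw(G) ≤ 1. Any graph with an edge has treewidth ≥ 1, and G has the edge 1–2. Combining the bounds, tw(G) = 1.

1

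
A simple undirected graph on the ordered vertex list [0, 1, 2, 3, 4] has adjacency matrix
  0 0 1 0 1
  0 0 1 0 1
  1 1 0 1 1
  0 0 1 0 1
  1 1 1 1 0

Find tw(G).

A width-2 tree decomposition is:
Bags: B1 = {1, 2, 4}  B2 = {0, 2, 4}  B3 = {2, 3, 4}
Tree: B1–B2, B1–B3
Each bag holds 3 vertices, so the decomposition has width 2, which upper-bounds the treewidth. Conversely, {0, 2, 4} is a clique of size 3, and the vertices of any clique must share a bag in every tree decomposition; so some bag has ≥ 3 vertices and tw(G) ≥ 2. Hence tw(G) = 2 exactly.

2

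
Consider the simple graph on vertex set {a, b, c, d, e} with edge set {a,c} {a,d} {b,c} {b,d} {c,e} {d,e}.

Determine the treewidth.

2

A width-2 tree decomposition is:
Bags: B1 = {a, c, d}  B2 = {b, c, d}  B3 = {c, d, e}
Tree: B1–B2, B2–B3
Each bag holds 3 vertices, so the decomposition has width 2, which upper-bounds the treewidth. Since a–c–b–d–a is a cycle in G, G is not acyclic. Forests are exactly the graphs of treewidth ≤ 1, so tw(G) ≥ 2. Therefore the treewidth is 2.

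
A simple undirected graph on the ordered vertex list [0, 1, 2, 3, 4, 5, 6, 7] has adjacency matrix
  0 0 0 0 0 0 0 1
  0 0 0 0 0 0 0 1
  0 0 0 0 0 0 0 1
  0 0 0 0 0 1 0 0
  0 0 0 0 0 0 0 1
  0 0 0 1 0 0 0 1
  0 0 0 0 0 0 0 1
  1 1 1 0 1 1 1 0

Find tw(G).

1

A width-1 tree decomposition is:
Bags: B1 = {0, 7}  B2 = {2, 7}  B3 = {5, 7}  B4 = {6, 7}  B5 = {3, 5}  B6 = {1, 7}  B7 = {4, 7}
Tree: B1–B2, B1–B3, B1–B4, B3–B5, B3–B6, B2–B7
The largest bag has 2 vertices, giving width 1; this decomposition certifies tw(G) ≤ 1. Since G has at least one edge (e.g. 0–7), it is not an edgeless graph, so tw(G) ≥ 1. Therefore the treewidth is 1.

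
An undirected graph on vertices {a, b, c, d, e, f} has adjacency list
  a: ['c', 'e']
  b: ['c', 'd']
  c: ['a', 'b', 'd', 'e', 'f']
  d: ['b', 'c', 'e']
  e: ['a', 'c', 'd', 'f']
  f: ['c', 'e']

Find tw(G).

A width-2 tree decomposition is:
Bags: B1 = {a, c, e}  B2 = {c, d, e}  B3 = {b, c, d}  B4 = {c, e, f}
Tree: B1–B2, B2–B3, B1–B4
The largest bag has 3 vertices, giving width 2; this decomposition certifies tw(G) ≤ 2. Conversely, {c, d, e} is a clique of size 3, and the vertices of any clique must share a bag in every tree decomposition; so some bag has ≥ 3 vertices and tw(G) ≥ 2. Therefore the treewidth is 2.

2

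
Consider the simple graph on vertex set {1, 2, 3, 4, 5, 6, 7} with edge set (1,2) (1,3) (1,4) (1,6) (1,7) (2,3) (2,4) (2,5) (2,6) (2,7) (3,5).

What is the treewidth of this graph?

A width-2 tree decomposition is:
Bags: B1 = {1, 2, 3}  B2 = {1, 2, 4}  B3 = {2, 3, 5}  B4 = {1, 2, 6}  B5 = {1, 2, 7}
Tree: B1–B2, B1–B3, B1–B4, B1–B5
The largest bag has 3 vertices, giving width 2; this decomposition certifies tw(G) ≤ 2. For the lower bound, the 3 vertices {1, 2, 3} are pairwise adjacent, and any tree decomposition puts a clique entirely inside one bag — forcing width ≥ 2. Therefore the treewidth is 2.

2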